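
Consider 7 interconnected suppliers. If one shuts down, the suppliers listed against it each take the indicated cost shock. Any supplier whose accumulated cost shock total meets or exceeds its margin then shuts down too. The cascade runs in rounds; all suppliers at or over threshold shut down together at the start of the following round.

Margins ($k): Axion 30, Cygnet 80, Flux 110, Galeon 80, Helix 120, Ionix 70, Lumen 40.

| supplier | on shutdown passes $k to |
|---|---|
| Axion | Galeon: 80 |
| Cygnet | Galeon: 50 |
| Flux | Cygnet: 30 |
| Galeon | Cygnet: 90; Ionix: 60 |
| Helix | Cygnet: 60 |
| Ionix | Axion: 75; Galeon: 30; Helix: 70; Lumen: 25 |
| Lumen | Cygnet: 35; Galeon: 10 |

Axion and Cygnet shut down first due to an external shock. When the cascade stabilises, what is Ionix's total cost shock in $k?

Round 1 — Axion, Cygnet shut down (initial).
  Galeon: +80+50 → 130 ≥ 80
Round 2 — Galeon shuts down.
  Ionix: +60 → 60 < 70
No further shutdowns.

60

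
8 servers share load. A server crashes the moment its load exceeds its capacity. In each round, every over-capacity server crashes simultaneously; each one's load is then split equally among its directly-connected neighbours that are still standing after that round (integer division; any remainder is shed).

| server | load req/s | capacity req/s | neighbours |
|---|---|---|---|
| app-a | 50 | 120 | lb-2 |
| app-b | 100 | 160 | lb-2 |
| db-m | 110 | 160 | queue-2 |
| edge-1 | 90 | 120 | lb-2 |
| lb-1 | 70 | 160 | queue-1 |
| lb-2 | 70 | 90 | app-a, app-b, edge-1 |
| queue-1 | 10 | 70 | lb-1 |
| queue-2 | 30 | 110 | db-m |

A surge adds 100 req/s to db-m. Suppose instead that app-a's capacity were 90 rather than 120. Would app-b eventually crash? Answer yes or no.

With app-a's capacity at 90:
Round 1 — db-m at 210 > 160. db-m crashes.
  db-m sheds 210 req/s to queue-2: 210 each.
    queue-2: 30+210 = 240 > 110
Round 2 — queue-2 crashes.
  queue-2 sheds 240 req/s: no online neighbours, lost.
No further crashes.

no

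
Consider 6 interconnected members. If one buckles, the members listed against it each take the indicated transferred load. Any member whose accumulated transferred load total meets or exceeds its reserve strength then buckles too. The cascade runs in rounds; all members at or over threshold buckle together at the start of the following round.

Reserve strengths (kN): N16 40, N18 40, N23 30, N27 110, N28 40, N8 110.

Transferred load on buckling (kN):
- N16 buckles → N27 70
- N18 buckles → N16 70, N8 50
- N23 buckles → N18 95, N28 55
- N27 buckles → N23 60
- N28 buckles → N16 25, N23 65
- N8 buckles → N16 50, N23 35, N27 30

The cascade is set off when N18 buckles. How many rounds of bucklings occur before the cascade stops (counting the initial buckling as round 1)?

2

Round 1 — N18 buckles (initial).
  N16: +70 → 70 ≥ 40
  N8: +50 → 50 < 110
Round 2 — N16 buckles.
  N27: +70 → 70 < 110
No further bucklings.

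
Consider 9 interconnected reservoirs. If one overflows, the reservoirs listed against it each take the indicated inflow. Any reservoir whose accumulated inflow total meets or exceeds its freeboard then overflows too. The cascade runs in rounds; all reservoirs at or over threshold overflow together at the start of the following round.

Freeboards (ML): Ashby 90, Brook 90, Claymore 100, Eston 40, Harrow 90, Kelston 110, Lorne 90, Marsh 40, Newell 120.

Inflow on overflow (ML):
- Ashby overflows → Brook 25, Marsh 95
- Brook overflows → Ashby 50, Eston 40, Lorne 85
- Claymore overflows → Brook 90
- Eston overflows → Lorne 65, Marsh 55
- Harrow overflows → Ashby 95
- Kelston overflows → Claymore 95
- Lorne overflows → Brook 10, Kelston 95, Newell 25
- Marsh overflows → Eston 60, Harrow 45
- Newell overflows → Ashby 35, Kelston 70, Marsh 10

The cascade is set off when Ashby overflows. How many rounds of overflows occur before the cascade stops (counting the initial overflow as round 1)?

3

Round 1 — Ashby overflows (initial).
  Brook: +25 → 25 < 90
  Marsh: +95 → 95 ≥ 40
Round 2 — Marsh overflows.
  Eston: +60 → 60 ≥ 40
  Harrow: +45 → 45 < 90
Round 3 — Eston overflows.
  Lorne: +65 → 65 < 90
No further overflows.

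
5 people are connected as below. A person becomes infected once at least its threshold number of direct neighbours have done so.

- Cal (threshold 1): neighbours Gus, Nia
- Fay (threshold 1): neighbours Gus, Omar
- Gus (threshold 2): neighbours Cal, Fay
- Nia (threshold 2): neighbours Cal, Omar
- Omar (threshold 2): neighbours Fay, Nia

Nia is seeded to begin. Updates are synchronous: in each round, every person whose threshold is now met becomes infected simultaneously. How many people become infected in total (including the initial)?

Round 1 — Nia becomes infected (initial).
Round 2 — checking thresholds:
  Cal: 1 of 2 neighbours ≥ 1, becomes infected.
  Omar: 1 of 2 neighbours < 2, below threshold.
Round 3 — no new infections; cascade stops.

2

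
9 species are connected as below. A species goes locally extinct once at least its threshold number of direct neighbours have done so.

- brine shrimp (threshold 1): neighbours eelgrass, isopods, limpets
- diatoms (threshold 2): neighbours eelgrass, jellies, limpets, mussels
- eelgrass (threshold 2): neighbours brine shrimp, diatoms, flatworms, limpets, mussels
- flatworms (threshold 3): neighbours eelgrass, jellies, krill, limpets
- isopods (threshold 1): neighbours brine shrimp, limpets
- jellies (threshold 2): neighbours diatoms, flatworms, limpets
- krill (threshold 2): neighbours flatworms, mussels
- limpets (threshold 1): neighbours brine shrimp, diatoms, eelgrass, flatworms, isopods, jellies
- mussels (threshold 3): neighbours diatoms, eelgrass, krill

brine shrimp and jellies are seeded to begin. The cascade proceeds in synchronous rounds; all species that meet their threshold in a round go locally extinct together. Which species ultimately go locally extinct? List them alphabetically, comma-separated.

brine shrimp, diatoms, eelgrass, flatworms, isopods, jellies, limpets

Round 1 — brine shrimp, jellies go locally extinct (initial).
Round 2 — checking thresholds:
  diatoms: 1 of 4 neighbours < 2, below threshold.
  eelgrass: 1 of 5 neighbours < 2, below threshold.
  flatworms: 1 of 4 neighbours < 3, below threshold.
  isopods: 1 of 2 neighbours ≥ 1, goes locally extinct.
  limpets: 2 of 6 neighbours ≥ 1, goes locally extinct.
Round 3 — checking thresholds:
  diatoms: 2 of 4 neighbours ≥ 2, goes locally extinct.
  eelgrass: 2 of 5 neighbours ≥ 2, goes locally extinct.
  flatworms: 2 of 4 neighbours < 3, below threshold.
Round 4 — checking thresholds:
  flatworms: 3 of 4 neighbours ≥ 3, goes locally extinct.
  mussels: 2 of 3 neighbours < 3, below threshold.
Round 5 — no new extinctions; cascade stops.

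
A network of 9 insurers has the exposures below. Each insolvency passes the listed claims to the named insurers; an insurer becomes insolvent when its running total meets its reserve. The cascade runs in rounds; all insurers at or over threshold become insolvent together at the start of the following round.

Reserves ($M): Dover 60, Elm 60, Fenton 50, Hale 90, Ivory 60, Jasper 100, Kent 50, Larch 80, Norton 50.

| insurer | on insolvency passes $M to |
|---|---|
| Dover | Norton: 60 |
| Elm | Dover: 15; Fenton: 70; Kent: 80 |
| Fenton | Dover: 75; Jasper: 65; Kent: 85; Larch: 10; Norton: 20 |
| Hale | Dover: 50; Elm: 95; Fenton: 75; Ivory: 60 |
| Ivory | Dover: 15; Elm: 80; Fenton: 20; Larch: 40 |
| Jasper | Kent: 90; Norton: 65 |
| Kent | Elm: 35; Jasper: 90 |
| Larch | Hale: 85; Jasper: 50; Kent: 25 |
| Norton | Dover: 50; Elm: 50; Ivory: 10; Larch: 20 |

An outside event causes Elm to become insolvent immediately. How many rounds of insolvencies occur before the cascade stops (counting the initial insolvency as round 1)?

4

Round 1 — Elm becomes insolvent (initial).
  Dover: +15 → 15 < 60
  Fenton: +70 → 70 ≥ 50
  Kent: +80 → 80 ≥ 50
Round 2 — Fenton, Kent become insolvent.
  Dover: +75 → 90 ≥ 60
  Jasper: +65+90 → 155 ≥ 100
  Larch: +10 → 10 < 80
  Norton: +20 → 20 < 50
Round 3 — Dover, Jasper become insolvent.
  Norton: +60+65 → 145 ≥ 50
Round 4 — Norton becomes insolvent.
  Ivory: +10 → 10 < 60
  Larch: +20 → 30 < 80
No further insolvencies.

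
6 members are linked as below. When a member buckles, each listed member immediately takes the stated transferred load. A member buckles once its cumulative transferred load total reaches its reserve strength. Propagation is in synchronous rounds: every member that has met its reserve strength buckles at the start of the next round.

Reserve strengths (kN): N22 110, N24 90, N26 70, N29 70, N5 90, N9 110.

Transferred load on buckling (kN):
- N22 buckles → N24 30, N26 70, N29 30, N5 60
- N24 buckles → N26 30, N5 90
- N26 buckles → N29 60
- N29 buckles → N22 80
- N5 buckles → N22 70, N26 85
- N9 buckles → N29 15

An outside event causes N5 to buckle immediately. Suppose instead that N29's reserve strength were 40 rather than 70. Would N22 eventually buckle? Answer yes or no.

yes

With N29's reserve strength at 40:
Round 1 — N5 buckles (initial).
  N22: +70 → 70 < 110
  N26: +85 → 85 ≥ 70
Round 2 — N26 buckles.
  N29: +60 → 60 ≥ 40
Round 3 — N29 buckles.
  N22: +80 → 150 ≥ 110
Round 4 — N22 buckles.
  N24: +30 → 30 < 90
No further bucklings.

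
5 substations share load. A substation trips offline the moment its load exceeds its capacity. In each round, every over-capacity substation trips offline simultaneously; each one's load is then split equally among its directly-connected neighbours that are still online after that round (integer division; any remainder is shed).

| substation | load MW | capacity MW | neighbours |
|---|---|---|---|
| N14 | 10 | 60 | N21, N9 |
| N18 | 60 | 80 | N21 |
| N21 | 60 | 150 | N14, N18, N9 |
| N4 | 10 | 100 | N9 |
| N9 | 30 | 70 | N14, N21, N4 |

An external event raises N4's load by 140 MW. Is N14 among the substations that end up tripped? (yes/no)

yes

Round 1 — N4 at 150 > 100. N4 trips offline.
  N4 sheds 150 MW to N9: 150 each.
    N9: 30+150 = 180 > 70
Round 2 — N9 trips offline.
  N9 sheds 180 MW to N14, N21: 90 each.
    N14: 10+90 = 100 > 60
    N21: 60+90 = 150 ≤ 150
Round 3 — N14 trips offline.
  N14 sheds 100 MW to N21: 100 each.
    N21: 150+100 = 250 > 150
Round 4 — N21 trips offline.
  N21 sheds 250 MW to N18: 250 each.
    N18: 60+250 = 310 > 80
Round 5 — N18 trips offline.
  N18 sheds 310 MW: no online neighbours, lost.
No further trips.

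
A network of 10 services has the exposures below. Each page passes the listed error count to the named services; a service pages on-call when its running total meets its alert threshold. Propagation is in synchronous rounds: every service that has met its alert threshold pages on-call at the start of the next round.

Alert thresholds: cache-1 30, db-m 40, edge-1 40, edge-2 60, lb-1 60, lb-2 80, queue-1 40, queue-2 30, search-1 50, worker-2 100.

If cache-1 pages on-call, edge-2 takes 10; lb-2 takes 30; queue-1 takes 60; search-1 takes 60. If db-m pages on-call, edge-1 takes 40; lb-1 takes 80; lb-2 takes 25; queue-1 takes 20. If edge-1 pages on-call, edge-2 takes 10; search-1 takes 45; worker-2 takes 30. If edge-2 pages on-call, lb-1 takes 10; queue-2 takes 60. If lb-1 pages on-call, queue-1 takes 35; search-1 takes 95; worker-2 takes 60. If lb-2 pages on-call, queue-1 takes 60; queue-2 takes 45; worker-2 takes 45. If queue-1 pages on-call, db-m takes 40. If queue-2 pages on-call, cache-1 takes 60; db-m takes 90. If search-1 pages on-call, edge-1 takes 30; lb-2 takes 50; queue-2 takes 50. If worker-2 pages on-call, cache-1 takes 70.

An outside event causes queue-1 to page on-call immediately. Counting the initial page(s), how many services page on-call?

9

Round 1 — queue-1 pages on-call (initial).
  db-m: +40 → 40 ≥ 40
Round 2 — db-m pages on-call.
  edge-1: +40 → 40 ≥ 40
  lb-1: +80 → 80 ≥ 60
  lb-2: +25 → 25 < 80
Round 3 — edge-1, lb-1 page on-call.
  edge-2: +10 → 10 < 60
  search-1: +45+95 → 140 ≥ 50
  worker-2: +30+60 → 90 < 100
Round 4 — search-1 pages on-call.
  lb-2: +50 → 75 < 80
  queue-2: +50 → 50 ≥ 30
Round 5 — queue-2 pages on-call.
  cache-1: +60 → 60 ≥ 30
Round 6 — cache-1 pages on-call.
  edge-2: +10 → 20 < 60
  lb-2: +30 → 105 ≥ 80
Round 7 — lb-2 pages on-call.
  worker-2: +45 → 135 ≥ 100
Round 8 — worker-2 pages on-call.
No further pages.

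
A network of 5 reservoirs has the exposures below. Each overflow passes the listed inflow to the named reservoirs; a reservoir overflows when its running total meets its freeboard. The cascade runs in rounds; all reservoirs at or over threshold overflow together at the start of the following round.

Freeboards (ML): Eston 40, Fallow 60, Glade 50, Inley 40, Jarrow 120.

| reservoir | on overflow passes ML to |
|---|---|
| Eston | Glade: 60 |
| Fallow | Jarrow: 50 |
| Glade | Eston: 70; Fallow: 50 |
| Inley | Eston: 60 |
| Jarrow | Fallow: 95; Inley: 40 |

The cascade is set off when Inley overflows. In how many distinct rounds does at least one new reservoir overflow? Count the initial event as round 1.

Round 1 — Inley overflows (initial).
  Eston: +60 → 60 ≥ 40
Round 2 — Eston overflows.
  Glade: +60 → 60 ≥ 50
Round 3 — Glade overflows.
  Fallow: +50 → 50 < 60
No further overflows.

3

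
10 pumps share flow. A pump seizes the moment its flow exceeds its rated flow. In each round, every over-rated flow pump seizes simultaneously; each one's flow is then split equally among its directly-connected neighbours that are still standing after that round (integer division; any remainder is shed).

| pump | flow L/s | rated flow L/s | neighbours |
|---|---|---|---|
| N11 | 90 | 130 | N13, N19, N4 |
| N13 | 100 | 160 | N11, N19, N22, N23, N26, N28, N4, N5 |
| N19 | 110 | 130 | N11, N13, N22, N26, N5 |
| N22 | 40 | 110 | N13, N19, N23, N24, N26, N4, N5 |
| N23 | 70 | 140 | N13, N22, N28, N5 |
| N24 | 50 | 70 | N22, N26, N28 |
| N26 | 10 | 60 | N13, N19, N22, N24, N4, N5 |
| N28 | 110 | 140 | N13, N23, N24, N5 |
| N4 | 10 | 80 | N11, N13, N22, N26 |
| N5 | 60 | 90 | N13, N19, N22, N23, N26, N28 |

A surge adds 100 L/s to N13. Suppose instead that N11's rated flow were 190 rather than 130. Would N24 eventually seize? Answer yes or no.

With N11's rated flow at 190:
Round 1 — N13 at 200 > 160. N13 seizes.
  N13 sheds 200 L/s to N11, N19, N22, N23, N26, N28, N4, N5: 25 each.
    N11: 90+25 = 115 ≤ 190
    N19: 110+25 = 135 > 130
    N22: 40+25 = 65 ≤ 110
    N23: 70+25 = 95 ≤ 140
    N26: 10+25 = 35 ≤ 60
    N28: 110+25 = 135 ≤ 140
    N4: 10+25 = 35 ≤ 80
    N5: 60+25 = 85 ≤ 90
Round 2 — N19 seizes.
  N19 sheds 135 L/s to N11, N22, N26, N5: 33 each (3 lost).
    N11: 115+33 = 148 ≤ 190
    N22: 65+33 = 98 ≤ 110
    N26: 35+33 = 68 > 60
    N5: 85+33 = 118 > 90
Round 3 — N26, N5 seize.
  N26 sheds 68 L/s to N22, N24, N4: 22 each (2 lost).
    N22: 98+22 = 120 > 110
    N24: 50+22 = 72 > 70
    N4: 35+22 = 57 ≤ 80
  N5 sheds 118 L/s to N22, N23, N28: 39 each (1 lost).
    N22: 120+39 = 159 > 110
    N23: 95+39 = 134 ≤ 140
    N28: 135+39 = 174 > 140
Round 4 — N22, N24, N28 seize.
  N22 sheds 159 L/s to N23, N4: 79 each (1 lost).
    N23: 134+79 = 213 > 140
    N4: 57+79 = 136 > 80
  N24 sheds 72 L/s: no online neighbours, lost.
  N28 sheds 174 L/s to N23: 174 each.
    N23: 213+174 = 387 > 140
Round 5 — N23, N4 seize.
  N23 sheds 387 L/s: no online neighbours, lost.
  N4 sheds 136 L/s to N11: 136 each.
    N11: 148+136 = 284 > 190
Round 6 — N11 seizes.
  N11 sheds 284 L/s: no online neighbours, lost.
No further seizures.

yes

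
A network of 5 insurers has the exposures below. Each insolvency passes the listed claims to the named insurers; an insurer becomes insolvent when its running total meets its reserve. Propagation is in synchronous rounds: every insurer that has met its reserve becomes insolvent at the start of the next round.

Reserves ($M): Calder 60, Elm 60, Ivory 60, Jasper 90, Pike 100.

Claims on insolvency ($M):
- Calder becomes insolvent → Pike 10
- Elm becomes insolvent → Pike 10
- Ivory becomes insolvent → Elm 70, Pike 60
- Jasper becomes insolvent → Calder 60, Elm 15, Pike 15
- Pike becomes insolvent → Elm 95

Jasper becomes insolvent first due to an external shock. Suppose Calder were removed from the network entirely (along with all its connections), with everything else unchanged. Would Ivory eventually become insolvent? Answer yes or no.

no

With Calder removed:
Round 1 — Jasper becomes insolvent (initial).
  Elm: +15 → 15 < 60
  Pike: +15 → 15 < 100
No further insolvencies.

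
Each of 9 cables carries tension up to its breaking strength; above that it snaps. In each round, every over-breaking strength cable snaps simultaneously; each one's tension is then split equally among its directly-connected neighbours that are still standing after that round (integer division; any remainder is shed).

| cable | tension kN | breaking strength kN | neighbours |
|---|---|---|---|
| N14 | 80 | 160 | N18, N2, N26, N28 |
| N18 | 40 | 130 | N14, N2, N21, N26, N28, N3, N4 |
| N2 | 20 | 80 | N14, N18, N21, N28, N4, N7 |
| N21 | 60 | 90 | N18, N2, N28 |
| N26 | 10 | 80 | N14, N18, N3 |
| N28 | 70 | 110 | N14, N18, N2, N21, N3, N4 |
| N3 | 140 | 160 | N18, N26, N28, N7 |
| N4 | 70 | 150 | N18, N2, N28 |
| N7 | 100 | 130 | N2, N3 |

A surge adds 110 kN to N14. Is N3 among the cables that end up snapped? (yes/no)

yes

Round 1 — N14 at 190 > 160. N14 snaps.
  N14 sheds 190 kN to N18, N2, N26, N28: 47 each (2 lost).
    N18: 40+47 = 87 ≤ 130
    N2: 20+47 = 67 ≤ 80
    N26: 10+47 = 57 ≤ 80
    N28: 70+47 = 117 > 110
Round 2 — N28 snaps.
  N28 sheds 117 kN to N18, N2, N21, N3, N4: 23 each (2 lost).
    N18: 87+23 = 110 ≤ 130
    N2: 67+23 = 90 > 80
    N21: 60+23 = 83 ≤ 90
    N3: 140+23 = 163 > 160
    N4: 70+23 = 93 ≤ 150
Round 3 — N2, N3 snap.
  N2 sheds 90 kN to N18, N21, N4, N7: 22 each (2 lost).
    N18: 110+22 = 132 > 130
    N21: 83+22 = 105 > 90
    N4: 93+22 = 115 ≤ 150
    N7: 100+22 = 122 ≤ 130
  N3 sheds 163 kN to N18, N26, N7: 54 each (1 lost).
    N18: 132+54 = 186 > 130
    N26: 57+54 = 111 > 80
    N7: 122+54 = 176 > 130
Round 4 — N18, N21, N26, N7 snap.
  N18 sheds 186 kN to N4: 186 each.
    N4: 115+186 = 301 > 150
  N21 sheds 105 kN: no online neighbours, lost.
  N26 sheds 111 kN: no online neighbours, lost.
  N7 sheds 176 kN: no online neighbours, lost.
Round 5 — N4 snaps.
  N4 sheds 301 kN: no online neighbours, lost.
No further breaks.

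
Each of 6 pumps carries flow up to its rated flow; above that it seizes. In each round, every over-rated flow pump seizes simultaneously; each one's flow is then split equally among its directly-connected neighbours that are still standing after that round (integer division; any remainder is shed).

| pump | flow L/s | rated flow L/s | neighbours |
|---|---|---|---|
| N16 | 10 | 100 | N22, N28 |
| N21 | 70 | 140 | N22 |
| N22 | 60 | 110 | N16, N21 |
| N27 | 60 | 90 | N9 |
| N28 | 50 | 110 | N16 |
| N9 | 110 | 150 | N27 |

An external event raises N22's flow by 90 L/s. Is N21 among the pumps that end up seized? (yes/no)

Round 1 — N22 at 150 > 110. N22 seizes.
  N22 sheds 150 L/s to N16, N21: 75 each.
    N16: 10+75 = 85 ≤ 100
    N21: 70+75 = 145 > 140
Round 2 — N21 seizes.
  N21 sheds 145 L/s: no online neighbours, lost.
No further seizures.

yes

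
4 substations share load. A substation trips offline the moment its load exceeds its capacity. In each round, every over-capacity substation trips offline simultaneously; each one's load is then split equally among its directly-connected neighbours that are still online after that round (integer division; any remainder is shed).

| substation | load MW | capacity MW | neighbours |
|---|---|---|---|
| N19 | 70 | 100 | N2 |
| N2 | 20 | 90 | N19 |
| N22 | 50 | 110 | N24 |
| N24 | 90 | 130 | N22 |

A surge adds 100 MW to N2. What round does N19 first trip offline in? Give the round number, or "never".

Round 1 — N2 at 120 > 90. N2 trips offline.
  N2 sheds 120 MW to N19: 120 each.
    N19: 70+120 = 190 > 100
Round 2 — N19 trips offline.
  N19 sheds 190 MW: no online neighbours, lost.
No further trips.

2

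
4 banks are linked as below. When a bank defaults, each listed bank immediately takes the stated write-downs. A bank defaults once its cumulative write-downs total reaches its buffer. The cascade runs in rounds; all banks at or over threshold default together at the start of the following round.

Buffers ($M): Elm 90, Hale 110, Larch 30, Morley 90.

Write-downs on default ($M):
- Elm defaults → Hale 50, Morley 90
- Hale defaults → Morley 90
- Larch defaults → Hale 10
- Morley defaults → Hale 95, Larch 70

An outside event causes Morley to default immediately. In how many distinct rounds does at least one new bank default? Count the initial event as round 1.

2

Round 1 — Morley defaults (initial).
  Hale: +95 → 95 < 110
  Larch: +70 → 70 ≥ 30
Round 2 — Larch defaults.
  Hale: +10 → 105 < 110
No further defaults.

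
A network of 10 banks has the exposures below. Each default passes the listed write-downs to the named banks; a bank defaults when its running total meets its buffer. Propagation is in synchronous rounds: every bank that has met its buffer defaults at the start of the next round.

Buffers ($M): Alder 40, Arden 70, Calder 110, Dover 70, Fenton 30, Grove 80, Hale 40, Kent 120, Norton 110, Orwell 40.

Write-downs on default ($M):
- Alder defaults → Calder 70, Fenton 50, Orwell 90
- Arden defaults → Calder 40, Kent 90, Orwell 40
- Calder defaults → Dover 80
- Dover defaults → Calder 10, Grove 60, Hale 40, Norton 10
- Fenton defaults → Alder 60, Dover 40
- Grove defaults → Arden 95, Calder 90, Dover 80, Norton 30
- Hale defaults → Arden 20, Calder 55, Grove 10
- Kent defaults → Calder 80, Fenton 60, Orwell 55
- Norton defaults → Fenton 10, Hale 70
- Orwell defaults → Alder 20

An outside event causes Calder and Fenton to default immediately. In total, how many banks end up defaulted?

Round 1 — Calder, Fenton default (initial).
  Alder: +60 → 60 ≥ 40
  Dover: +80+40 → 120 ≥ 70
Round 2 — Alder, Dover default.
  Grove: +60 → 60 < 80
  Hale: +40 → 40 ≥ 40
  Norton: +10 → 10 < 110
  Orwell: +90 → 90 ≥ 40
Round 3 — Hale, Orwell default.
  Arden: +20 → 20 < 70
  Grove: +10 → 70 < 80
No further defaults.

6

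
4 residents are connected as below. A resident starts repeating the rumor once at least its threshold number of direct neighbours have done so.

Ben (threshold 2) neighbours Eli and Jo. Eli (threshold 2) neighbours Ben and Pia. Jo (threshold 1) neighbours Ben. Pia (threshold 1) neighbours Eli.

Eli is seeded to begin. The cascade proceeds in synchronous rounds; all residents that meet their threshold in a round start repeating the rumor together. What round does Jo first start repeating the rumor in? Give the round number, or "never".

Round 1 — Eli starts repeating the rumor (initial).
Round 2 — checking thresholds:
  Ben: 1 of 2 neighbours < 2, not yet.
  Pia: 1 of 1 neighbours ≥ 1, starts repeating the rumor.
Round 3 — no new spreads; cascade stops.

never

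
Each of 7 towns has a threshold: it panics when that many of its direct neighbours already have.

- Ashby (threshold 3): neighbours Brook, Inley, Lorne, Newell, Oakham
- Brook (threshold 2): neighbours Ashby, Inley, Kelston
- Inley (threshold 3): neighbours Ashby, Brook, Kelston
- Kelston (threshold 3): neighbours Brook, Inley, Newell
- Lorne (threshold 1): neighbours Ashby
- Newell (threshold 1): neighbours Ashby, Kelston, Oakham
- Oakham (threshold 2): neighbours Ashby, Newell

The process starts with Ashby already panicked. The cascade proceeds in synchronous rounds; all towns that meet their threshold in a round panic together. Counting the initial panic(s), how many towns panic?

4

Round 1 — Ashby panics (initial).
Round 2 — checking thresholds:
  Brook: 1 of 3 neighbours < 2, not yet.
  Inley: 1 of 3 neighbours < 3, not yet.
  Lorne: 1 of 1 neighbours ≥ 1, panics.
  Newell: 1 of 3 neighbours ≥ 1, panics.
  Oakham: 1 of 2 neighbours < 2, not yet.
Round 3 — checking thresholds:
  Brook: 1 of 3 neighbours < 2, not yet.
  Inley: 1 of 3 neighbours < 3, not yet.
  Kelston: 1 of 3 neighbours < 3, not yet.
  Oakham: 2 of 2 neighbours ≥ 2, panics.
Round 4 — no new panics; cascade stops.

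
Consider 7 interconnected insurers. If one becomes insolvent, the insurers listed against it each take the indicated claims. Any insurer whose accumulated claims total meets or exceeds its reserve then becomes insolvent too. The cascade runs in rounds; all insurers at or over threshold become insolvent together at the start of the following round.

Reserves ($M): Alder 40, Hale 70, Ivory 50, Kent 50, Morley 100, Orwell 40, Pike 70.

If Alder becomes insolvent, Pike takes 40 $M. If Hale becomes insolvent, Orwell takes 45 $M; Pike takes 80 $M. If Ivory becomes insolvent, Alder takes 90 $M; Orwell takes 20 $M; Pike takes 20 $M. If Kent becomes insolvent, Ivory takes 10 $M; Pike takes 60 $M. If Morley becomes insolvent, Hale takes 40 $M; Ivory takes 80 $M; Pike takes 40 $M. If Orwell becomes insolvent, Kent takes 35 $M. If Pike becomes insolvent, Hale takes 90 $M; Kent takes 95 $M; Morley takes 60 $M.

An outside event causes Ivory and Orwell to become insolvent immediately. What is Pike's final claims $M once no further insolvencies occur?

60

Round 1 — Ivory, Orwell become insolvent (initial).
  Alder: +90 → 90 ≥ 40
  Kent: +35 → 35 < 50
  Pike: +20 → 20 < 70
Round 2 — Alder becomes insolvent.
  Pike: +40 → 60 < 70
No further insolvencies.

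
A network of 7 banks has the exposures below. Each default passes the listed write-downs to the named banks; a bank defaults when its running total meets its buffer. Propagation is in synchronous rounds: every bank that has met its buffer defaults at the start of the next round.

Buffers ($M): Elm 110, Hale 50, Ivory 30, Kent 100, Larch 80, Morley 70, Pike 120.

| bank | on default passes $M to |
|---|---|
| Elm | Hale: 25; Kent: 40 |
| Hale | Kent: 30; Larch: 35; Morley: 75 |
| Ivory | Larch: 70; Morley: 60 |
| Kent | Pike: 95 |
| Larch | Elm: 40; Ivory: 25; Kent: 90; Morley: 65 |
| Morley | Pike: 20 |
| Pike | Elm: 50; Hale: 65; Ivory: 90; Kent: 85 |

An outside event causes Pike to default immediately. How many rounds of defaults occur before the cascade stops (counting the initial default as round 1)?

Round 1 — Pike defaults (initial).
  Elm: +50 → 50 < 110
  Hale: +65 → 65 ≥ 50
  Ivory: +90 → 90 ≥ 30
  Kent: +85 → 85 < 100
Round 2 — Hale, Ivory default.
  Kent: +30 → 115 ≥ 100
  Larch: +35+70 → 105 ≥ 80
  Morley: +75+60 → 135 ≥ 70
Round 3 — Kent, Larch, Morley default.
  Elm: +40 → 90 < 110
No further defaults.

3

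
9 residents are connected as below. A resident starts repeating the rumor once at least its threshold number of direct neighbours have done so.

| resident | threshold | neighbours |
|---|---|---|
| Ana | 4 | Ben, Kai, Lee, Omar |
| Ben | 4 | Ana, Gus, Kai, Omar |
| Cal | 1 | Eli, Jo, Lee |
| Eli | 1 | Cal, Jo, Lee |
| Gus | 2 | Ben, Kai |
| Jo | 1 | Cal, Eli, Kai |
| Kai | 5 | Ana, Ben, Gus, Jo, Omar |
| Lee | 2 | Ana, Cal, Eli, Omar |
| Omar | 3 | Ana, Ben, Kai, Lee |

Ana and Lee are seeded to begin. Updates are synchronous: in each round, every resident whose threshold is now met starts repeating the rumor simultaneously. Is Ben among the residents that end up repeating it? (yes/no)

Round 1 — Ana, Lee start repeating the rumor (initial).
Round 2 — checking thresholds:
  Ben: 1 of 4 neighbours < 4, not yet.
  Cal: 1 of 3 neighbours ≥ 1, starts repeating the rumor.
  Eli: 1 of 3 neighbours ≥ 1, starts repeating the rumor.
  Kai: 1 of 5 neighbours < 5, not yet.
  Omar: 2 of 4 neighbours < 3, not yet.
Round 3 — checking thresholds:
  Ben: 1 of 4 neighbours < 4, not yet.
  Jo: 2 of 3 neighbours ≥ 1, starts repeating the rumor.
  Kai: 1 of 5 neighbours < 5, not yet.
  Omar: 2 of 4 neighbours < 3, not yet.
Round 4 — no new spreads; cascade stops.

no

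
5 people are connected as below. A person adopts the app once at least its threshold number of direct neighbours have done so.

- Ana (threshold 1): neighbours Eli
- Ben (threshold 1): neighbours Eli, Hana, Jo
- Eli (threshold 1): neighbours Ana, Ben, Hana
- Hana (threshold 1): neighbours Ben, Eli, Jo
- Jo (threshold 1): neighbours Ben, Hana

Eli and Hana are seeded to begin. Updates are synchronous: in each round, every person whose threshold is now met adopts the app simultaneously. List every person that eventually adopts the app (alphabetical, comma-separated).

Round 1 — Eli, Hana adopt the app (initial).
Round 2 — checking thresholds:
  Ana: 1 of 1 neighbours ≥ 1, adopts the app.
  Ben: 2 of 3 neighbours ≥ 1, adopts the app.
  Jo: 1 of 2 neighbours ≥ 1, adopts the app.
Round 3 — no new adoptions; cascade stops.

Ana, Ben, Eli, Hana, Jo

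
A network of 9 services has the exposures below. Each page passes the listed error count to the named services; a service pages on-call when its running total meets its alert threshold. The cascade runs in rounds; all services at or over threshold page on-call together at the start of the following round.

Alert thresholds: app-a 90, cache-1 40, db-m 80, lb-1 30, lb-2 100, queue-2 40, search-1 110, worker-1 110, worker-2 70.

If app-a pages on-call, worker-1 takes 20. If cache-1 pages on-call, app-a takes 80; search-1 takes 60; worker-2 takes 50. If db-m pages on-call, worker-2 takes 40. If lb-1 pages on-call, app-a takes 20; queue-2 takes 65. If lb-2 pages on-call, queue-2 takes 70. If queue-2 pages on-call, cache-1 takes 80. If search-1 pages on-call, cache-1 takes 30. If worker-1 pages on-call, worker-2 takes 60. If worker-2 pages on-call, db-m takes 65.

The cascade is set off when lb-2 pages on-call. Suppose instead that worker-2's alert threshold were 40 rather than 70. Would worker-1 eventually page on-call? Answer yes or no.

With worker-2's alert threshold at 40:
Round 1 — lb-2 pages on-call (initial).
  queue-2: +70 → 70 ≥ 40
Round 2 — queue-2 pages on-call.
  cache-1: +80 → 80 ≥ 40
Round 3 — cache-1 pages on-call.
  app-a: +80 → 80 < 90
  search-1: +60 → 60 < 110
  worker-2: +50 → 50 ≥ 40
Round 4 — worker-2 pages on-call.
  db-m: +65 → 65 < 80
No further pages.

no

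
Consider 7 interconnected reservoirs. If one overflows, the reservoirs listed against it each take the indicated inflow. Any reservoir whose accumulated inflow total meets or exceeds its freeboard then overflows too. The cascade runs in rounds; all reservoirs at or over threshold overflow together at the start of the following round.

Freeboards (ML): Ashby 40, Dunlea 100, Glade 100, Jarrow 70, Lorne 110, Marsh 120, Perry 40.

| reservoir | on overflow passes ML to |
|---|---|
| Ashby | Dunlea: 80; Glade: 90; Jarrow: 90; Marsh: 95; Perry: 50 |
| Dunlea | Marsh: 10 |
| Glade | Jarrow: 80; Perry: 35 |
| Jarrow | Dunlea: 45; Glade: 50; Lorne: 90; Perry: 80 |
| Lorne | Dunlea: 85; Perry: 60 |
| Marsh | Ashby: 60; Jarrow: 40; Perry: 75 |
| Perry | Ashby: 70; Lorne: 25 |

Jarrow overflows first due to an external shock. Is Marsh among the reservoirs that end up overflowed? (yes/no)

Round 1 — Jarrow overflows (initial).
  Dunlea: +45 → 45 < 100
  Glade: +50 → 50 < 100
  Lorne: +90 → 90 < 110
  Perry: +80 → 80 ≥ 40
Round 2 — Perry overflows.
  Ashby: +70 → 70 ≥ 40
  Lorne: +25 → 115 ≥ 110
Round 3 — Ashby, Lorne overflow.
  Dunlea: +80+85 → 210 ≥ 100
  Glade: +90 → 140 ≥ 100
  Marsh: +95 → 95 < 120
Round 4 — Dunlea, Glade overflow.
  Marsh: +10 → 105 < 120
No further overflows.

no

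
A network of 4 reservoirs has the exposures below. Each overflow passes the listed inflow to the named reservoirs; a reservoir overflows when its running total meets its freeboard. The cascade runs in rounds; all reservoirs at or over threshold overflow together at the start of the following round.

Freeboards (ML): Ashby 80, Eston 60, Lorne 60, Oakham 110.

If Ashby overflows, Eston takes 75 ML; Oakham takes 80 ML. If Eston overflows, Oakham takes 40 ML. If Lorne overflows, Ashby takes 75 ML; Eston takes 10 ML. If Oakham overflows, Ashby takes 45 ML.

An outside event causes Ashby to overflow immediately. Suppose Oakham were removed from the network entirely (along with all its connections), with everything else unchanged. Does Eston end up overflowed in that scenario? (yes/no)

yes

With Oakham removed:
Round 1 — Ashby overflows (initial).
  Eston: +75 → 75 ≥ 60
Round 2 — Eston overflows.
No further overflows.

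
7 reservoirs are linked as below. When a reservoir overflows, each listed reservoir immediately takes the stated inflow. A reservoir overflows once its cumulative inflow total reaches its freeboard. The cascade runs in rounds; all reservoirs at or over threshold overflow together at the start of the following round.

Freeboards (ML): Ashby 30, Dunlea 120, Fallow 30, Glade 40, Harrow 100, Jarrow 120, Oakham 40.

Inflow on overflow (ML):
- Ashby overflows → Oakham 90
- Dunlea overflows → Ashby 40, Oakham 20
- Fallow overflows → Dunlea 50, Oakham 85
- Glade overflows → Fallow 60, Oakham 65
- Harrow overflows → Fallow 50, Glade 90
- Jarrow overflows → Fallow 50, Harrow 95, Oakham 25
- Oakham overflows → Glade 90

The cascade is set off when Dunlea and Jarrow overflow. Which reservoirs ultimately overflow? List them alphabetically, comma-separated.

Ashby, Dunlea, Fallow, Glade, Jarrow, Oakham

Round 1 — Dunlea, Jarrow overflow (initial).
  Ashby: +40 → 40 ≥ 30
  Fallow: +50 → 50 ≥ 30
  Harrow: +95 → 95 < 100
  Oakham: +20+25 → 45 ≥ 40
Round 2 — Ashby, Fallow, Oakham overflow.
  Glade: +90 → 90 ≥ 40
Round 3 — Glade overflows.
No further overflows.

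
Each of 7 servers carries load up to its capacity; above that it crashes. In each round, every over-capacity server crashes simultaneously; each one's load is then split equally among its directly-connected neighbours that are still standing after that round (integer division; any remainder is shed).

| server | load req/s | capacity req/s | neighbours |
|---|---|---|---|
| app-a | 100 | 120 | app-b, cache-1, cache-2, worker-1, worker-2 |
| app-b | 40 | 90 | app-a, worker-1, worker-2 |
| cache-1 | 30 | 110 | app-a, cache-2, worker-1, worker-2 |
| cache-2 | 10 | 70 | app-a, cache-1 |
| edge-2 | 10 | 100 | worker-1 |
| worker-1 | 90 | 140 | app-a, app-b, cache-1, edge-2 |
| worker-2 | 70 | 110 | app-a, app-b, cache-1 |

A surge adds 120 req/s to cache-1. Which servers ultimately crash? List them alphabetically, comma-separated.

app-a, app-b, cache-1, cache-2, worker-1, worker-2

Round 1 — cache-1 at 150 > 110. cache-1 crashes.
  cache-1 sheds 150 req/s to app-a, cache-2, worker-1, worker-2: 37 each (2 lost).
    app-a: 100+37 = 137 > 120
    cache-2: 10+37 = 47 ≤ 70
    worker-1: 90+37 = 127 ≤ 140
    worker-2: 70+37 = 107 ≤ 110
Round 2 — app-a crashes.
  app-a sheds 137 req/s to app-b, cache-2, worker-1, worker-2: 34 each (1 lost).
    app-b: 40+34 = 74 ≤ 90
    cache-2: 47+34 = 81 > 70
    worker-1: 127+34 = 161 > 140
    worker-2: 107+34 = 141 > 110
Round 3 — cache-2, worker-1, worker-2 crash.
  cache-2 sheds 81 req/s: no online neighbours, lost.
  worker-1 sheds 161 req/s to app-b, edge-2: 80 each (1 lost).
    app-b: 74+80 = 154 > 90
    edge-2: 10+80 = 90 ≤ 100
  worker-2 sheds 141 req/s to app-b: 141 each.
    app-b: 154+141 = 295 > 90
Round 4 — app-b crashes.
  app-b sheds 295 req/s: no online neighbours, lost.
No further crashes.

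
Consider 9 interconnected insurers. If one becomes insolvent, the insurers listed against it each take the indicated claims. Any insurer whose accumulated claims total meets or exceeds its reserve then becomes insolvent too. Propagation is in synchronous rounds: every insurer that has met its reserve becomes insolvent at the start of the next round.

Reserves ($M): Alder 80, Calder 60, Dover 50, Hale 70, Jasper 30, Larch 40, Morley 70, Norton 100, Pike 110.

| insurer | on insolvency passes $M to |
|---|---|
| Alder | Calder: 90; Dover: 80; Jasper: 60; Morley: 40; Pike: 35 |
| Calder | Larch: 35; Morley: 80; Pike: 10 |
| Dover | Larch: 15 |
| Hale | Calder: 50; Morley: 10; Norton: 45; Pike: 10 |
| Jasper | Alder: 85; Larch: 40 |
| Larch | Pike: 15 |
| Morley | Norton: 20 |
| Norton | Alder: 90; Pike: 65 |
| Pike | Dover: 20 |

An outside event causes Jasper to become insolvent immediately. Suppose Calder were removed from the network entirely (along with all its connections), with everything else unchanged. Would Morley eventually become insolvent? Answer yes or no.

With Calder removed:
Round 1 — Jasper becomes insolvent (initial).
  Alder: +85 → 85 ≥ 80
  Larch: +40 → 40 ≥ 40
Round 2 — Alder, Larch become insolvent.
  Dover: +80 → 80 ≥ 50
  Morley: +40 → 40 < 70
  Pike: +35+15 → 50 < 110
Round 3 — Dover becomes insolvent.
No further insolvencies.

no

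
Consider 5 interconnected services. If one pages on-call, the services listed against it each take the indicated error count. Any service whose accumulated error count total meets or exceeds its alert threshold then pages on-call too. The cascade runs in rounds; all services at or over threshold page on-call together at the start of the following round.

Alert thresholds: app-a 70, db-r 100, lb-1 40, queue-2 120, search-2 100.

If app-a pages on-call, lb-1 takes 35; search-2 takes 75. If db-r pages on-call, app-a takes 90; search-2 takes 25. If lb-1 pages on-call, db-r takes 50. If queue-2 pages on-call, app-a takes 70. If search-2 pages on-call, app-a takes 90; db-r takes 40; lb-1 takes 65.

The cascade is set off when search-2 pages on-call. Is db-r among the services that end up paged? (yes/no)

no

Round 1 — search-2 pages on-call (initial).
  app-a: +90 → 90 ≥ 70
  db-r: +40 → 40 < 100
  lb-1: +65 → 65 ≥ 40
Round 2 — app-a, lb-1 page on-call.
  db-r: +50 → 90 < 100
No further pages.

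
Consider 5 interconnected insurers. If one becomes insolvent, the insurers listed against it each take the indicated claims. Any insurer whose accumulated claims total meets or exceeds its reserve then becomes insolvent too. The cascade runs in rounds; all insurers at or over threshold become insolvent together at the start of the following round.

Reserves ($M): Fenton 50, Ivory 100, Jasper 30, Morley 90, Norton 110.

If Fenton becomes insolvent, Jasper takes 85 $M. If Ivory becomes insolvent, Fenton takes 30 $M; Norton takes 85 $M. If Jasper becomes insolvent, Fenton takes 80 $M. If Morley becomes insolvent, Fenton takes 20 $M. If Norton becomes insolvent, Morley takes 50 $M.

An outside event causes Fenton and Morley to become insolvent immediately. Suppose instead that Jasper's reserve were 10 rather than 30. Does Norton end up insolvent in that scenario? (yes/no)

With Jasper's reserve at 10:
Round 1 — Fenton, Morley become insolvent (initial).
  Jasper: +85 → 85 ≥ 10
Round 2 — Jasper becomes insolvent.
No further insolvencies.

no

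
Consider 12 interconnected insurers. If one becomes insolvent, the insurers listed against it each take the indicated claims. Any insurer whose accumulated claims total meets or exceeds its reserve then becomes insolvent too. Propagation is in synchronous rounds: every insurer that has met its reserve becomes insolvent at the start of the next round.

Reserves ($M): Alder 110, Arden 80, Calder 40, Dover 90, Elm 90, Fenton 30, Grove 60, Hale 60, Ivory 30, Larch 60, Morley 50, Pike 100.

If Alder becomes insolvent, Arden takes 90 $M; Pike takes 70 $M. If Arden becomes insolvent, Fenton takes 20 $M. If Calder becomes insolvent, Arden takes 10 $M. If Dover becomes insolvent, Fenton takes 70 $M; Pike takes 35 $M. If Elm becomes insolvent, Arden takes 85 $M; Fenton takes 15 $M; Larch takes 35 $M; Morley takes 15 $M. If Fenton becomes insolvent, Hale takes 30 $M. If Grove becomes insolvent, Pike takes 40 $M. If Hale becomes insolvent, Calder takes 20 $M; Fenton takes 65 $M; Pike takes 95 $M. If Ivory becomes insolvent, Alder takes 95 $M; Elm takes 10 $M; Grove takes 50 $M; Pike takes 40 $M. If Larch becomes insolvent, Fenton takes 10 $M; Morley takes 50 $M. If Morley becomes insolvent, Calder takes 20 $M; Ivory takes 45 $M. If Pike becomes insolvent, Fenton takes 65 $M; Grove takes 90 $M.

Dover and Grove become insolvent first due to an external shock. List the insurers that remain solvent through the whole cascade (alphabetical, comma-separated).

Alder, Arden, Calder, Elm, Hale, Ivory, Larch, Morley, Pike

Round 1 — Dover, Grove become insolvent (initial).
  Fenton: +70 → 70 ≥ 30
  Pike: +35+40 → 75 < 100
Round 2 — Fenton becomes insolvent.
  Hale: +30 → 30 < 60
No further insolvencies.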